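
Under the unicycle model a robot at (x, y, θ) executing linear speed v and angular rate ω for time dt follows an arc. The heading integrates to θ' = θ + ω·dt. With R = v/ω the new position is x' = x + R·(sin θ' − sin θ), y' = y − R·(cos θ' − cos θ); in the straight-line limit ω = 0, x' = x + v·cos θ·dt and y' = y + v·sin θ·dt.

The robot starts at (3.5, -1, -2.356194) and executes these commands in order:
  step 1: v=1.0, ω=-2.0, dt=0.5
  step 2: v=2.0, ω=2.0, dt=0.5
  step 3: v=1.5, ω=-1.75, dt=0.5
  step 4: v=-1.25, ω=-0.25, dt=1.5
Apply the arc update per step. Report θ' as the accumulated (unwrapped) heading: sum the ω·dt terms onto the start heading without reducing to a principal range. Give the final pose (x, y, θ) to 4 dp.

(3.2300, -2.1625, -3.6062)

step 1: θ'=-3.3562 (R=-0.5000) → pose (3.0400, -1.1350, -3.3562)
step 2: θ'=-2.3562 (R=1.0000) → pose (2.1199, -1.4049, -2.3562)
step 3: θ'=-3.2312 (R=-0.8571) → pose (1.4371, -1.6525, -3.2312)
step 4: θ'=-3.6062 (R=5.0000) → pose (3.2300, -2.1625, -3.6062)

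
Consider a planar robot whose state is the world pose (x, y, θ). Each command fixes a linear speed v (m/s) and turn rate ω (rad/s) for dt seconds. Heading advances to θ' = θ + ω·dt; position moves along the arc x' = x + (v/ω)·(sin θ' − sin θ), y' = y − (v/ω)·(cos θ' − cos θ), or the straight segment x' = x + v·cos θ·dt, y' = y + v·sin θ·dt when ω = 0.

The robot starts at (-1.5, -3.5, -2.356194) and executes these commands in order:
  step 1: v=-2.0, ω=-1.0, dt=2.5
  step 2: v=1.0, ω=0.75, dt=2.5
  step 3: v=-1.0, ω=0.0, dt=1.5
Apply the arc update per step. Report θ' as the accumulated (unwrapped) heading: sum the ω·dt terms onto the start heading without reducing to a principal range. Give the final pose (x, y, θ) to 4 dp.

step 1: θ'=-4.8562 (R=2.0000) → pose (1.8936, -5.2008, -4.8562)
step 2: θ'=-2.9812 (R=1.3333) → pose (0.3611, -3.6935, -2.9812)
step 3: θ'=-2.9812 (straight) → pose (1.8418, -3.4540, -2.9812)

(1.8418, -3.4540, -2.9812)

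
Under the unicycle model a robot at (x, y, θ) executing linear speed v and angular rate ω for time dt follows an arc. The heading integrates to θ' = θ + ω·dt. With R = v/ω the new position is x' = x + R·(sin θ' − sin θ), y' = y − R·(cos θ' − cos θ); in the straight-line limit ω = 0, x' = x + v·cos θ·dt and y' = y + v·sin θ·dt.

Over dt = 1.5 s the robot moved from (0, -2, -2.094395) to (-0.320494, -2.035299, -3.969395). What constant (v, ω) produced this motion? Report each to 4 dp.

Δθ = -3.969395 − -2.094395 = -1.875000
ω = Δθ/dt = -1.875000/1.5 = -1.2500
R = Δx/(sin θ' − sin θ) = -0.2000
v = R·ω = -0.2000·-1.2500 = 0.2500

v = 0.2500, ω = -1.2500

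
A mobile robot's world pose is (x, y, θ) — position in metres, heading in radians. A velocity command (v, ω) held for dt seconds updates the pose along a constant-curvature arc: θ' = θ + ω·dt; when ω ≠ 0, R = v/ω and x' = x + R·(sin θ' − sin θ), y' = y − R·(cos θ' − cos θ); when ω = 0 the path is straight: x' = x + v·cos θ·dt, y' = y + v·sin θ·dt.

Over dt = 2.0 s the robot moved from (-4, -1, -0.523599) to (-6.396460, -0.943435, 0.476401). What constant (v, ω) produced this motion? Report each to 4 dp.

v = -1.2500, ω = 0.5000

Δθ = 0.476401 − -0.523599 = 1.000000
ω = Δθ/dt = 1.000000/2.0 = 0.5000
R = Δx/(sin θ' − sin θ) = -2.5000
v = R·ω = -2.5000·0.5000 = -1.2500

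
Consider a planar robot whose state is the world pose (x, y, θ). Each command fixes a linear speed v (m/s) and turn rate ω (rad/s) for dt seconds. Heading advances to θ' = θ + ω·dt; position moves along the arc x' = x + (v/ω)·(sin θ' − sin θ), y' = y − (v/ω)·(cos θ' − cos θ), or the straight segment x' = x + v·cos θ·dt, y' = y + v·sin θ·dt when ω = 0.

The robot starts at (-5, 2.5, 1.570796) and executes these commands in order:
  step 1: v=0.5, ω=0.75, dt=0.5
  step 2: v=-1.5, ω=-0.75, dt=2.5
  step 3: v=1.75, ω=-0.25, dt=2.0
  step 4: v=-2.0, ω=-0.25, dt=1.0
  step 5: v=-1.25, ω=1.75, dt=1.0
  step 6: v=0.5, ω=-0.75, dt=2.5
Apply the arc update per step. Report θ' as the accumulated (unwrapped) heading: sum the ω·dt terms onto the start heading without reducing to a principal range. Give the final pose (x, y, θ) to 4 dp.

(-5.0642, 0.3786, -0.8042)

step 1: θ'=1.9458 (R=0.6667) → pose (-5.0463, 2.7442, 1.9458)
step 2: θ'=0.0708 (R=2.0000) → pose (-6.7659, 0.0166, 0.0708)
step 3: θ'=-0.4292 (R=-7.0000) → pose (-3.3577, -0.6007, -0.4292)
step 4: θ'=-0.6792 (R=8.0000) → pose (-5.0539, 0.4491, -0.6792)
step 5: θ'=1.0708 (R=-0.7143) → pose (-6.1294, 0.2357, 1.0708)
step 6: θ'=-0.8042 (R=-0.6667) → pose (-5.0642, 0.3786, -0.8042)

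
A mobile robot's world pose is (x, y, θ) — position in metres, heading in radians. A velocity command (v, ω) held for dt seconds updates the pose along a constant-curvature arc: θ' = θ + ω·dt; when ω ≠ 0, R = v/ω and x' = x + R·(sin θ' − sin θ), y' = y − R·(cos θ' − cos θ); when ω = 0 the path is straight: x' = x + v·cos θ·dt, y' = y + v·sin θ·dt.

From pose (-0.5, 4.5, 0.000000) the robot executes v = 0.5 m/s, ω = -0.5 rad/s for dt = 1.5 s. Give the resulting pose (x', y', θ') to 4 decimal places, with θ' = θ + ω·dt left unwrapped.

θ' = 0.0000 + -0.5·1.5 = -0.7500
R = v/ω = 0.5/-0.5 = -1.0000
x' = -0.5 + -1.0000·(sin -0.7500 − sin 0.0000) = 0.1816
y' = 4.5 − -1.0000·(cos -0.7500 − cos 0.0000) = 4.2317

(0.1816, 4.2317, -0.7500)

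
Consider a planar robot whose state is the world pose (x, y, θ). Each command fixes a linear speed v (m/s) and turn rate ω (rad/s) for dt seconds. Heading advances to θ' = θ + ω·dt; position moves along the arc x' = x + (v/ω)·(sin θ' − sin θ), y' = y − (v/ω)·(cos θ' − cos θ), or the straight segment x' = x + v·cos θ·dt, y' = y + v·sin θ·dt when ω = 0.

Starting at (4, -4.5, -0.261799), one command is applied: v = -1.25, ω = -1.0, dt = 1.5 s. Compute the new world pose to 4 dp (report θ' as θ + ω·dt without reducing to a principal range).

θ' = -0.2618 + -1.0·1.5 = -1.7618
R = v/ω = -1.25/-1.0 = 1.2500
x' = 4 + 1.2500·(sin -1.7618 − sin -0.2618) = 3.0963
y' = -4.5 − 1.2500·(cos -1.7618 − cos -0.2618) = -3.0553

(3.0963, -3.0553, -1.7618)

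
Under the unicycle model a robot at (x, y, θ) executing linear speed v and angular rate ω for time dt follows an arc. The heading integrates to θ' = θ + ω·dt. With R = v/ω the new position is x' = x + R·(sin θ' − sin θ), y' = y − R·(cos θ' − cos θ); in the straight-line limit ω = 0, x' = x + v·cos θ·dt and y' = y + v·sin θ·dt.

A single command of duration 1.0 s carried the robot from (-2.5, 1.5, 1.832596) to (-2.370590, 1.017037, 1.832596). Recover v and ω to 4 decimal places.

v = -0.5000, ω = 0.0000

Δθ = 1.832596 − 1.832596 = 0.000000
ω = Δθ/dt = 0.000000/1.0 = 0.0000
ω = 0 → v = (Δx·cos θ + Δy·sin θ)/dt = -0.5000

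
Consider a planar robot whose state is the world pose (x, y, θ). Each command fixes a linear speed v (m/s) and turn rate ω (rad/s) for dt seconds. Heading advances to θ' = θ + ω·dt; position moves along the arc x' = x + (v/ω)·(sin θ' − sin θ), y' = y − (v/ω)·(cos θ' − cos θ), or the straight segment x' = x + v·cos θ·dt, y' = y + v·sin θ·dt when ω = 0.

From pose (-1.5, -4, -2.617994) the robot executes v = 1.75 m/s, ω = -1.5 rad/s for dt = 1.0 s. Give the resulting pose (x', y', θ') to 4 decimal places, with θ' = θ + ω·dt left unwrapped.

(-3.0499, -3.6430, -4.1180)

θ' = -2.6180 + -1.5·1.0 = -4.1180
R = v/ω = 1.75/-1.5 = -1.1667
x' = -1.5 + -1.1667·(sin -4.1180 − sin -2.6180) = -3.0499
y' = -4 − -1.1667·(cos -4.1180 − cos -2.6180) = -3.6430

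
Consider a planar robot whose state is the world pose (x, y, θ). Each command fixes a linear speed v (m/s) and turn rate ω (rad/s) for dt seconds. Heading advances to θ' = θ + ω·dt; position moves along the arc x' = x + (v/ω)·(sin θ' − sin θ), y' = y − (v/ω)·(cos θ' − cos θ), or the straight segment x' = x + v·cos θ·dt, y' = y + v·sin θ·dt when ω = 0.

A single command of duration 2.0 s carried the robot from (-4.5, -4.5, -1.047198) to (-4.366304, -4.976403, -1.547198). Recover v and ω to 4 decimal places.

Δθ = -1.547198 − -1.047198 = -0.500000
ω = Δθ/dt = -0.500000/2.0 = -0.2500
R = −Δy/(cos θ' − cos θ) = -1.0000
v = R·ω = -1.0000·-0.2500 = 0.2500

v = 0.2500, ω = -0.2500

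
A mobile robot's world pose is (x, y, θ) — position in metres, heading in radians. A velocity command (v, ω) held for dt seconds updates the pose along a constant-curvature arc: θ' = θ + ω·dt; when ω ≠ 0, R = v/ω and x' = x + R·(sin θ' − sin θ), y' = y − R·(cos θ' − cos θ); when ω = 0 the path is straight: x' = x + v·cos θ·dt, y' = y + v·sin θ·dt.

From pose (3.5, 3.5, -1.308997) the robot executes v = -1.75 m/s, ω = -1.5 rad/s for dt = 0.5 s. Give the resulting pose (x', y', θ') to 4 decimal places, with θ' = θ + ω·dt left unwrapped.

(3.5965, 4.3492, -2.0590)

θ' = -1.3090 + -1.5·0.5 = -2.0590
R = v/ω = -1.75/-1.5 = 1.1667
x' = 3.5 + 1.1667·(sin -2.0590 − sin -1.3090) = 3.5965
y' = 3.5 − 1.1667·(cos -2.0590 − cos -1.3090) = 4.3492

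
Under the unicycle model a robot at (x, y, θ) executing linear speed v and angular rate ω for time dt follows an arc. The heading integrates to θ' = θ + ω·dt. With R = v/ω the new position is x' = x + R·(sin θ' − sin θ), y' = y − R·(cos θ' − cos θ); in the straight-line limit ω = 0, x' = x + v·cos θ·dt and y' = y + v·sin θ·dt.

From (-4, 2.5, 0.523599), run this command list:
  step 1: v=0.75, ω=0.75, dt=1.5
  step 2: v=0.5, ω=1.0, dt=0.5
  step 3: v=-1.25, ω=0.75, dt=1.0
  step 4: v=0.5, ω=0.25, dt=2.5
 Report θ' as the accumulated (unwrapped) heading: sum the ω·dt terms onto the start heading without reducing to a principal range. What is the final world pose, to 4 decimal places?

(-3.8144, 2.8852, 3.5236)

step 1: θ'=1.6486 (R=1.0000) → pose (-3.5030, 3.4437, 1.6486)
step 2: θ'=2.1486 (R=0.5000) → pose (-3.5827, 3.6780, 2.1486)
step 3: θ'=2.8986 (R=-1.6667) → pose (-2.5876, 2.9706, 2.8986)
step 4: θ'=3.5236 (R=2.0000) → pose (-3.8144, 2.8852, 3.5236)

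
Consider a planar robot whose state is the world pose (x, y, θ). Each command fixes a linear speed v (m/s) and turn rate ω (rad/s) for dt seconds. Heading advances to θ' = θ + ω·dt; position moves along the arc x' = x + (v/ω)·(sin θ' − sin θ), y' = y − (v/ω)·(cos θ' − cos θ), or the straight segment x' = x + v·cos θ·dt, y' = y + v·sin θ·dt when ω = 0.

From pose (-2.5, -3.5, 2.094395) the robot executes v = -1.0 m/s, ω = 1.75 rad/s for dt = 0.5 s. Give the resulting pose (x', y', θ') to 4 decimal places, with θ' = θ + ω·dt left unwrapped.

(-2.1030, -3.7773, 2.9694)

θ' = 2.0944 + 1.75·0.5 = 2.9694
R = v/ω = -1.0/1.75 = -0.5714
x' = -2.5 + -0.5714·(sin 2.9694 − sin 2.0944) = -2.1030
y' = -3.5 − -0.5714·(cos 2.9694 − cos 2.0944) = -3.7773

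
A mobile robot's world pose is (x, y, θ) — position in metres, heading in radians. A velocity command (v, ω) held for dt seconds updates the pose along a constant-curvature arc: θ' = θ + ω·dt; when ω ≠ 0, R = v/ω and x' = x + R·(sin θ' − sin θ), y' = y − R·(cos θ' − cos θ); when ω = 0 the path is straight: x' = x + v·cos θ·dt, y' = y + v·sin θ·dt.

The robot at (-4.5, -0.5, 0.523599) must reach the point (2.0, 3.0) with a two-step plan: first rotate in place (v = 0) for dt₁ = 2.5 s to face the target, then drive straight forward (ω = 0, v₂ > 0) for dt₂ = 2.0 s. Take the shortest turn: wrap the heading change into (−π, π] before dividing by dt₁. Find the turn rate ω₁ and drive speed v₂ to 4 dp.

heading to target = atan2(3−-0.5, 2−-4.5) = 0.4939
Δθ = wrap(0.4939 − 0.5236) = -0.0297; ω₁ = Δθ/dt₁ = -0.0119
distance = √((2−-4.5)² + (3−-0.5)²) = 7.3824; v₂ = distance/dt₂ = 3.6912

ω₁ = -0.0119, v₂ = 3.6912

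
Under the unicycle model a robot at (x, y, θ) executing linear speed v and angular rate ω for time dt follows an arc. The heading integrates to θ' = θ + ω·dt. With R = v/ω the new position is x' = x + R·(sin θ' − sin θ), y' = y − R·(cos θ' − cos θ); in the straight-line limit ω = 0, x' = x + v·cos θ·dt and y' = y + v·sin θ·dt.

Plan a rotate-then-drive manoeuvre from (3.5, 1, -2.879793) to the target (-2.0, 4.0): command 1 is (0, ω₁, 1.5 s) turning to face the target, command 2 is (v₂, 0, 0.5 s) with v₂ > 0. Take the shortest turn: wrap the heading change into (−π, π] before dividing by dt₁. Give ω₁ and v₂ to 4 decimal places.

ω₁ = -0.5074, v₂ = 12.5300

heading to target = atan2(4−1, -2−3.5) = 2.6422
Δθ = wrap(2.6422 − -2.8798) = -0.7611; ω₁ = Δθ/dt₁ = -0.5074
distance = √((-2−3.5)² + (4−1)²) = 6.2650; v₂ = distance/dt₂ = 12.5300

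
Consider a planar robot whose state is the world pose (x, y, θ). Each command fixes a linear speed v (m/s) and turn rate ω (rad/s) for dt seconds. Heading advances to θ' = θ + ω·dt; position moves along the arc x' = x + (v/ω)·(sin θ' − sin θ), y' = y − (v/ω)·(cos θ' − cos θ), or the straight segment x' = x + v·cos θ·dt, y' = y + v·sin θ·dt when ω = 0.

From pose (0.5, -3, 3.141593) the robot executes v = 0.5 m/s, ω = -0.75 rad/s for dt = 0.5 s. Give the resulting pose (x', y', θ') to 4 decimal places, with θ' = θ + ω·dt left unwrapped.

(0.2558, -2.9537, 2.7666)

θ' = 3.1416 + -0.75·0.5 = 2.7666
R = v/ω = 0.5/-0.75 = -0.6667
x' = 0.5 + -0.6667·(sin 2.7666 − sin 3.1416) = 0.2558
y' = -3 − -0.6667·(cos 2.7666 − cos 3.1416) = -2.9537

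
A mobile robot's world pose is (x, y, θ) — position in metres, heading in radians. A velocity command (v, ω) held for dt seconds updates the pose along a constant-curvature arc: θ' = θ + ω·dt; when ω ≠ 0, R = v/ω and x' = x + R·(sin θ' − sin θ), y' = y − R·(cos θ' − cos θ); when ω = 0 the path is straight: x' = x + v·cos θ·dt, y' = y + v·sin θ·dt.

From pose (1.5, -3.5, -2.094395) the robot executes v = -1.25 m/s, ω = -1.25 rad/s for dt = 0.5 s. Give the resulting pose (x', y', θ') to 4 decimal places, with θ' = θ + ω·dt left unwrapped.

θ' = -2.0944 + -1.25·0.5 = -2.7194
R = v/ω = -1.25/-1.25 = 1.0000
x' = 1.5 + 1.0000·(sin -2.7194 − sin -2.0944) = 1.9563
y' = -3.5 − 1.0000·(cos -2.7194 − cos -2.0944) = -3.0878

(1.9563, -3.0878, -2.7194)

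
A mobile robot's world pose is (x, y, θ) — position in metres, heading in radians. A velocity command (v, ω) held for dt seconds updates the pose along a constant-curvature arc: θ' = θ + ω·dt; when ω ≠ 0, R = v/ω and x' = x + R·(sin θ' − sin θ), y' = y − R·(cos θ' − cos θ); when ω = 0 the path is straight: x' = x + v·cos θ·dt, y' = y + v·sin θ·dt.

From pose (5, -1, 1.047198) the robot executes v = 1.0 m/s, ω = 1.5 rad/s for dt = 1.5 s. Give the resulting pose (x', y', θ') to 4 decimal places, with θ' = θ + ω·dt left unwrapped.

θ' = 1.0472 + 1.5·1.5 = 3.2972
R = v/ω = 1.0/1.5 = 0.6667
x' = 5 + 0.6667·(sin 3.2972 − sin 1.0472) = 4.3193
y' = -1 − 0.6667·(cos 3.2972 − cos 1.0472) = -0.0081

(4.3193, -0.0081, 3.2972)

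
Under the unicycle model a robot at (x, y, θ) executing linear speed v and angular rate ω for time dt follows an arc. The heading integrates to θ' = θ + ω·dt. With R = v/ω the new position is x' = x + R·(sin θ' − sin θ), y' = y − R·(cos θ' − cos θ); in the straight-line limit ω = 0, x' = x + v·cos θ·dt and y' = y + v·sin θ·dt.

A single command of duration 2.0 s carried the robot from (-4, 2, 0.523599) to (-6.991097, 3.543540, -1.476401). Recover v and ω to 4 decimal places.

Δθ = -1.476401 − 0.523599 = -2.000000
ω = Δθ/dt = -2.000000/2.0 = -1.0000
R = Δx/(sin θ' − sin θ) = 2.0000
v = R·ω = 2.0000·-1.0000 = -2.0000

v = -2.0000, ω = -1.0000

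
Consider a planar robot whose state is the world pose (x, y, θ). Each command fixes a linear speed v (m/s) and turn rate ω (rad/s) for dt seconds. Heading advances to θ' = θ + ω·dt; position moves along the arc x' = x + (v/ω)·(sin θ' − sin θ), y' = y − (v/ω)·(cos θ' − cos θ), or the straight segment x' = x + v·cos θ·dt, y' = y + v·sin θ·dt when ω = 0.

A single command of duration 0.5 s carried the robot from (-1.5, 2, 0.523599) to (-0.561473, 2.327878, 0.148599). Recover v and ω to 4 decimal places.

Δθ = 0.148599 − 0.523599 = -0.375000
ω = Δθ/dt = -0.375000/0.5 = -0.7500
R = Δx/(sin θ' − sin θ) = -2.6667
v = R·ω = -2.6667·-0.7500 = 2.0000

v = 2.0000, ω = -0.7500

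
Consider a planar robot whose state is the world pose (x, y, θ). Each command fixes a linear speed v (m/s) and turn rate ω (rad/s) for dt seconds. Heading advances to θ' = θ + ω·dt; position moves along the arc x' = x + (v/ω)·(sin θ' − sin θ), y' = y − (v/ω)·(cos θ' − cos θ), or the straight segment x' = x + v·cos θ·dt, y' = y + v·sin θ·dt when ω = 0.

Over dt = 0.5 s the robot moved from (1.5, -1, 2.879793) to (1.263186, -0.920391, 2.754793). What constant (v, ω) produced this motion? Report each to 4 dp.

v = 0.5000, ω = -0.2500

Δθ = 2.754793 − 2.879793 = -0.125000
ω = Δθ/dt = -0.125000/0.5 = -0.2500
R = Δx/(sin θ' − sin θ) = -2.0000
v = R·ω = -2.0000·-0.2500 = 0.5000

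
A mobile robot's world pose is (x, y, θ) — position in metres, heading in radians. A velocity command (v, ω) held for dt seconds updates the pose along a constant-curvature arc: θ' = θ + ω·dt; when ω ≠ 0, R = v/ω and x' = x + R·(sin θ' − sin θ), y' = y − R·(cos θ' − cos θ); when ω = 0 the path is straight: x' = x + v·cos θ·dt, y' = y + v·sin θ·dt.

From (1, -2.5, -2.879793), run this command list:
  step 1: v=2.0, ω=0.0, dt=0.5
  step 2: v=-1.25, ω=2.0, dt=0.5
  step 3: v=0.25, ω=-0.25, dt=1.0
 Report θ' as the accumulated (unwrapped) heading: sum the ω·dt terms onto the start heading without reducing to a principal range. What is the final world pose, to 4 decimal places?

step 1: θ'=-2.8798 (straight) → pose (0.0341, -2.7588, -2.8798)
step 2: θ'=-1.8798 (R=-0.6250) → pose (0.4677, -2.3452, -1.8798)
step 3: θ'=-2.1298 (R=-1.0000) → pose (0.3629, -2.5714, -2.1298)

(0.3629, -2.5714, -2.1298)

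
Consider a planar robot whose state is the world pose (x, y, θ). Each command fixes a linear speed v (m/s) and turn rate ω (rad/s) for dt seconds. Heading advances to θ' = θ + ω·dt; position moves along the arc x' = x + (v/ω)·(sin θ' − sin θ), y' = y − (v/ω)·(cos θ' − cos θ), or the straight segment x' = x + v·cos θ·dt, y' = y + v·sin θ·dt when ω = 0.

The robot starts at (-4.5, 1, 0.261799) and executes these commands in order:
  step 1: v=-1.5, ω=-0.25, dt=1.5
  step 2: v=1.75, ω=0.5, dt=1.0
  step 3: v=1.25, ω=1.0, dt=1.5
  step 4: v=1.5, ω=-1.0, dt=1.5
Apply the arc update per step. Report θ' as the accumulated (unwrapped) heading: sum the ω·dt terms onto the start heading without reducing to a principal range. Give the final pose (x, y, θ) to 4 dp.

(-3.4386, 4.4716, 0.3868)

step 1: θ'=-0.1132 (R=6.0000) → pose (-6.7307, 0.8340, -0.1132)
step 2: θ'=0.3868 (R=3.5000) → pose (-5.0150, 1.0701, 0.3868)
step 3: θ'=1.8868 (R=1.2500) → pose (-4.2984, 2.6162, 1.8868)
step 4: θ'=0.3868 (R=-1.5000) → pose (-3.4386, 4.4716, 0.3868)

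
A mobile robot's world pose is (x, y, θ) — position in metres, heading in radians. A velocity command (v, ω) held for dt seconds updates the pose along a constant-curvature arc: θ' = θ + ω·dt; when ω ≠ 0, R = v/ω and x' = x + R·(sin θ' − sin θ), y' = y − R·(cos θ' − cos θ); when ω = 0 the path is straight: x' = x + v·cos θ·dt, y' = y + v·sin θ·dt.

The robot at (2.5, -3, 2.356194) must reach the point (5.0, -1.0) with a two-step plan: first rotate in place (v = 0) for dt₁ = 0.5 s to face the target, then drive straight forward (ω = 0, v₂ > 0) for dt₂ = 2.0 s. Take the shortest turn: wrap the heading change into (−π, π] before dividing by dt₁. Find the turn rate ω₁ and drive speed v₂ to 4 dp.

heading to target = atan2(-1−-3, 5−2.5) = 0.6747
Δθ = wrap(0.6747 − 2.3562) = -1.6815; ω₁ = Δθ/dt₁ = -3.3629
distance = √((5−2.5)² + (-1−-3)²) = 3.2016; v₂ = distance/dt₂ = 1.6008

ω₁ = -3.3629, v₂ = 1.6008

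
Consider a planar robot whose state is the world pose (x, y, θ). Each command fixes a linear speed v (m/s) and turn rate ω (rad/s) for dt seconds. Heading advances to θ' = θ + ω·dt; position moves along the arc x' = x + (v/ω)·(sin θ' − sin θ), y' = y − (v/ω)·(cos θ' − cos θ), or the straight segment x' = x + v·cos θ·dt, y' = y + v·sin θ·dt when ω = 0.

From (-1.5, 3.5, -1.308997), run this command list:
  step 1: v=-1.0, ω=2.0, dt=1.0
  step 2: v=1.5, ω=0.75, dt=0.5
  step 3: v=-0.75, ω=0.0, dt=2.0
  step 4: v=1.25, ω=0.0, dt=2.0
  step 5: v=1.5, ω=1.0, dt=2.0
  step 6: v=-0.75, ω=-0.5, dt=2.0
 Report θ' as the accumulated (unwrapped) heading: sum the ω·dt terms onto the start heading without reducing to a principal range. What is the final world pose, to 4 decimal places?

(-1.3352, 6.6434, 2.0660)

step 1: θ'=0.6910 (R=-0.5000) → pose (-2.3016, 3.7559, 0.6910)
step 2: θ'=1.0660 (R=2.0000) → pose (-1.8257, 4.3299, 1.0660)
step 3: θ'=1.0660 (straight) → pose (-2.5511, 3.0169, 1.0660)
step 4: θ'=1.0660 (straight) → pose (-1.3421, 5.2051, 1.0660)
step 5: θ'=3.0660 (R=1.5000) → pose (-2.5417, 7.4263, 3.0660)
step 6: θ'=2.0660 (R=1.5000) → pose (-1.3352, 6.6434, 2.0660)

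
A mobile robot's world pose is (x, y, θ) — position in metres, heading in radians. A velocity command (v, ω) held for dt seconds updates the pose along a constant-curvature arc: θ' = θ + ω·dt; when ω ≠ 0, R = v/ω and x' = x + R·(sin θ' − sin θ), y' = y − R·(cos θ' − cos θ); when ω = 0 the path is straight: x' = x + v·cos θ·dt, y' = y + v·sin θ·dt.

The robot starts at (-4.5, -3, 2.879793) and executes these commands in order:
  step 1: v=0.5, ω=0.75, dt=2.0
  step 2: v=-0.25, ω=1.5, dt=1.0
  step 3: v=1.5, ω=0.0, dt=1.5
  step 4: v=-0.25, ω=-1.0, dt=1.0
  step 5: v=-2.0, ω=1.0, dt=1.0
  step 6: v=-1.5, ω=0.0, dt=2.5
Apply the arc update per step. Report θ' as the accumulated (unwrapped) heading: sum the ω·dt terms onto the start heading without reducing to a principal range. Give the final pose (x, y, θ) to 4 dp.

(-8.1097, -0.9353, 5.8798)

step 1: θ'=4.3798 (R=0.6667) → pose (-5.3027, -3.4263, 4.3798)
step 2: θ'=5.8798 (R=-0.1667) → pose (-5.3948, -3.2186, 5.8798)
step 3: θ'=5.8798 (straight) → pose (-3.3254, -4.1018, 5.8798)
step 4: θ'=4.8798 (R=0.2500) → pose (-3.4738, -3.9135, 4.8798)
step 5: θ'=5.8798 (R=-2.0000) → pose (-4.6607, -2.4073, 5.8798)
step 6: θ'=5.8798 (straight) → pose (-8.1097, -0.9353, 5.8798)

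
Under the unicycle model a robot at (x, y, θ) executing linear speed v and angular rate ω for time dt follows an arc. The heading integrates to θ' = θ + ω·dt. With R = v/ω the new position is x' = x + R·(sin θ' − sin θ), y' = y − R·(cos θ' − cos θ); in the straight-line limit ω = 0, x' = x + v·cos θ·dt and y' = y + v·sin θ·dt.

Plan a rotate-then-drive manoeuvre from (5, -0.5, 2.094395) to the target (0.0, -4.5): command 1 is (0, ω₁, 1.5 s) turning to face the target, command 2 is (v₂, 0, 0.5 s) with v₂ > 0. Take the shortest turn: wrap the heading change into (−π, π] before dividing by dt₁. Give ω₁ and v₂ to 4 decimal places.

ω₁ = 1.1480, v₂ = 12.8062

heading to target = atan2(-4.5−-0.5, 0−5) = -2.4669
Δθ = wrap(-2.4669 − 2.0944) = 1.7219; ω₁ = Δθ/dt₁ = 1.1480
distance = √((0−5)² + (-4.5−-0.5)²) = 6.4031; v₂ = distance/dt₂ = 12.8062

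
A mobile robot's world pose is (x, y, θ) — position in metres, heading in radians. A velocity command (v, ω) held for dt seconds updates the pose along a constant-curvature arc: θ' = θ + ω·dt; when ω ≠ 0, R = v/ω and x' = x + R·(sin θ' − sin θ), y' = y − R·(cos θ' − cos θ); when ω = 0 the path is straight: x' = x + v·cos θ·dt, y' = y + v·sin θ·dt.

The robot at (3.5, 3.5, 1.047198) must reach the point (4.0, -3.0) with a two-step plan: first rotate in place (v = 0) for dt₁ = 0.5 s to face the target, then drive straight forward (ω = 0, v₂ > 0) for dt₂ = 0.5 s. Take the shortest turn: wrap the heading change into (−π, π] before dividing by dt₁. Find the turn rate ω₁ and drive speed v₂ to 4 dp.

ω₁ = -5.0824, v₂ = 13.0384

heading to target = atan2(-3−3.5, 4−3.5) = -1.4940
Δθ = wrap(-1.4940 − 1.0472) = -2.5412; ω₁ = Δθ/dt₁ = -5.0824
distance = √((4−3.5)² + (-3−3.5)²) = 6.5192; v₂ = distance/dt₂ = 13.0384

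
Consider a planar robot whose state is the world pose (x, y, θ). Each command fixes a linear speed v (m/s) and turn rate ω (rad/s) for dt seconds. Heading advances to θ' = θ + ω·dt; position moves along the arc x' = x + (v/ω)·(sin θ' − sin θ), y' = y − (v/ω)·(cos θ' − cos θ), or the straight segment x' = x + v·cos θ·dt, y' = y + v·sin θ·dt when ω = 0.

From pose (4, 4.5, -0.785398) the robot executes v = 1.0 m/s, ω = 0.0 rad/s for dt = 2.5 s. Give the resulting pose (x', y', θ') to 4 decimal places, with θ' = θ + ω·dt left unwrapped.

(5.7678, 2.7322, -0.7854)

θ' = -0.7854 + 0.0·2.5 = -0.7854
ω = 0 → straight: x' = 4 + 1.0·cos(-0.7854)·2.5 = 5.7678
y' = 4.5 + 1.0·sin(-0.7854)·2.5 = 2.7322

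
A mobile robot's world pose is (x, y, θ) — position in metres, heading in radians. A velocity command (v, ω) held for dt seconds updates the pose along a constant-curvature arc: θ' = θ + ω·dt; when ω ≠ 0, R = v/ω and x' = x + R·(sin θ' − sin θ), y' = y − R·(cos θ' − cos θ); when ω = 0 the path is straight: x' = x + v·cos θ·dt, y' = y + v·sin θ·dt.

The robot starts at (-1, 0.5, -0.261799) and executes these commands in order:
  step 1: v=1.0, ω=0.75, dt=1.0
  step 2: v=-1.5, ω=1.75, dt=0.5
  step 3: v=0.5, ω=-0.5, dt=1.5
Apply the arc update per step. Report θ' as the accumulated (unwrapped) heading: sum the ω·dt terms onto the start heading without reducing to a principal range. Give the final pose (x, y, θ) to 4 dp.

(-0.0632, 0.6417, 0.6132)

step 1: θ'=0.4882 (R=1.3333) → pose (-0.0295, 0.6103, 0.4882)
step 2: θ'=1.3632 (R=-0.8571) → pose (-0.4662, 0.0300, 1.3632)
step 3: θ'=0.6132 (R=-1.0000) → pose (-0.0632, 0.6417, 0.6132)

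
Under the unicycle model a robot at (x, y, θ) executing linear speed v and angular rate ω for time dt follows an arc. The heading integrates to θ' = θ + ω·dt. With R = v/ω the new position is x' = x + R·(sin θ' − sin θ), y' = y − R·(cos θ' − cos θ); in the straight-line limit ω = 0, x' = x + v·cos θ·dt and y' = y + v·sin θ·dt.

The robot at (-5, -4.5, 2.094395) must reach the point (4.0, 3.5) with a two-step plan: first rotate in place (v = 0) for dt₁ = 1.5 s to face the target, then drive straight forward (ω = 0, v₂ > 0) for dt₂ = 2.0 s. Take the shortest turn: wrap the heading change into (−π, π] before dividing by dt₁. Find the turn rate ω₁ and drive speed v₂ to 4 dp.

heading to target = atan2(3.5−-4.5, 4−-5) = 0.7266
Δθ = wrap(0.7266 − 2.0944) = -1.3678; ω₁ = Δθ/dt₁ = -0.9118
distance = √((4−-5)² + (3.5−-4.5)²) = 12.0416; v₂ = distance/dt₂ = 6.0208

ω₁ = -0.9118, v₂ = 6.0208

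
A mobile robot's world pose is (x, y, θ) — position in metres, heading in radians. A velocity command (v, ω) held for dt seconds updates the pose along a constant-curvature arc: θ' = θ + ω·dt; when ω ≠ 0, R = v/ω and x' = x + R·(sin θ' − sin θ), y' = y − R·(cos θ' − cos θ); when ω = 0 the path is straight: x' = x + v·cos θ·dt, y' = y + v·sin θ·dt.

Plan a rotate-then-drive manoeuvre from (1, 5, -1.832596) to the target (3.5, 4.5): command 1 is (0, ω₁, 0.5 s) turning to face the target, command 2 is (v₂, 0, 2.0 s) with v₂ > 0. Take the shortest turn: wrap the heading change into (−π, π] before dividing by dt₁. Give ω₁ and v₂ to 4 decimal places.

ω₁ = 3.2704, v₂ = 1.2748

heading to target = atan2(4.5−5, 3.5−1) = -0.1974
Δθ = wrap(-0.1974 − -1.8326) = 1.6352; ω₁ = Δθ/dt₁ = 3.2704
distance = √((3.5−1)² + (4.5−5)²) = 2.5495; v₂ = distance/dt₂ = 1.2748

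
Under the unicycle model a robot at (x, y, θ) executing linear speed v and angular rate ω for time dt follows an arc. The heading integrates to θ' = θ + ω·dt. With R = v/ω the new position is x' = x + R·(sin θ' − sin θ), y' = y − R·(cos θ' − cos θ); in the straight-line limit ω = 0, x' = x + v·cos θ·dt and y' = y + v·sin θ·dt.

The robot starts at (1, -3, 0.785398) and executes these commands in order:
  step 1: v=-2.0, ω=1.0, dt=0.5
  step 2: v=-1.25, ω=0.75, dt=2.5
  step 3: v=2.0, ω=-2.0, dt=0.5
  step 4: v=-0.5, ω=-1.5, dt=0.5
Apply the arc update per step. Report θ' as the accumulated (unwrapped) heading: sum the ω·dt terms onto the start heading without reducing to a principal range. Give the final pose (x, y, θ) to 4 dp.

(1.3277, -5.7815, 1.4104)

step 1: θ'=1.2854 (R=-2.0000) → pose (0.4951, -3.8511, 1.2854)
step 2: θ'=3.1604 (R=-1.6667) → pose (2.1257, -5.9867, 3.1604)
step 3: θ'=2.1604 (R=-1.0000) → pose (1.2757, -5.5429, 2.1604)
step 4: θ'=1.4104 (R=0.3333) → pose (1.3277, -5.7815, 1.4104)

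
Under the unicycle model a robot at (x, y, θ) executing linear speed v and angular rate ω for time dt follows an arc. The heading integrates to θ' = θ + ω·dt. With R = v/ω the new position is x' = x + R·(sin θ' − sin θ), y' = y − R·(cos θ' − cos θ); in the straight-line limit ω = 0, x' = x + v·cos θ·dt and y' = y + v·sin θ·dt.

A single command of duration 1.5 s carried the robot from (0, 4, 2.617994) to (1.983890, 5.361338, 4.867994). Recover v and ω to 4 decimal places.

Δθ = 4.867994 − 2.617994 = 2.250000
ω = Δθ/dt = 2.250000/1.5 = 1.5000
R = Δx/(sin θ' − sin θ) = -1.3333
v = R·ω = -1.3333·1.5000 = -2.0000

v = -2.0000, ω = 1.5000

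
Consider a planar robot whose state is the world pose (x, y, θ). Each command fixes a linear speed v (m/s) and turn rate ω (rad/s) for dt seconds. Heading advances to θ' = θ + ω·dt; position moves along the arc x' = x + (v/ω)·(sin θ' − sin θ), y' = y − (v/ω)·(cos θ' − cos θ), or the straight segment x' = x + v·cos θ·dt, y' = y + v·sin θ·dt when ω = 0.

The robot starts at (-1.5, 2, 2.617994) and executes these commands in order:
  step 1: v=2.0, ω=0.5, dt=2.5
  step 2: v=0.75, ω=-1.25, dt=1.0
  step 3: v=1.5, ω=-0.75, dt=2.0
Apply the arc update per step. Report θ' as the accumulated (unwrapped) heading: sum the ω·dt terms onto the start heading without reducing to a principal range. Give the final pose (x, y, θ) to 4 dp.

step 1: θ'=3.8680 (R=4.0000) → pose (-6.1567, 1.5262, 3.8680)
step 2: θ'=2.6180 (R=-0.6000) → pose (-6.8552, 1.4551, 2.6180)
step 3: θ'=1.1180 (R=-2.0000) → pose (-7.6537, 4.0621, 1.1180)

(-7.6537, 4.0621, 1.1180)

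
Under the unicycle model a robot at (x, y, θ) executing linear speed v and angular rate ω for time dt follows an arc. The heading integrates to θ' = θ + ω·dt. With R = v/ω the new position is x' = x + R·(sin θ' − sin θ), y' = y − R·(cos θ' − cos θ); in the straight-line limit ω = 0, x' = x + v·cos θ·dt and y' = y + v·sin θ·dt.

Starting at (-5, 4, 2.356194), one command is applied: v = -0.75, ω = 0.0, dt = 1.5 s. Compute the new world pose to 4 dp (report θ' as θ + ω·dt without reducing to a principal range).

θ' = 2.3562 + 0.0·1.5 = 2.3562
ω = 0 → straight: x' = -5 + -0.75·cos(2.3562)·1.5 = -4.2045
y' = 4 + -0.75·sin(2.3562)·1.5 = 3.2045

(-4.2045, 3.2045, 2.3562)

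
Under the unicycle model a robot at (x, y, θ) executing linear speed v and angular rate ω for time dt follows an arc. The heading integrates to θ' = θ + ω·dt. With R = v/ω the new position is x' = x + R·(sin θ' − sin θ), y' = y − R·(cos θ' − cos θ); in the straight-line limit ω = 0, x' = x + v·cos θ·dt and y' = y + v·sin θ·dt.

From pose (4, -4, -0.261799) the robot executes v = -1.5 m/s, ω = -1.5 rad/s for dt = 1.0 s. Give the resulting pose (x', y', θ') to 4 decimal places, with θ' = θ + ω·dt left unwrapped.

θ' = -0.2618 + -1.5·1.0 = -1.7618
R = v/ω = -1.5/-1.5 = 1.0000
x' = 4 + 1.0000·(sin -1.7618 − sin -0.2618) = 3.2770
y' = -4 − 1.0000·(cos -1.7618 − cos -0.2618) = -2.8442

(3.2770, -2.8442, -1.7618)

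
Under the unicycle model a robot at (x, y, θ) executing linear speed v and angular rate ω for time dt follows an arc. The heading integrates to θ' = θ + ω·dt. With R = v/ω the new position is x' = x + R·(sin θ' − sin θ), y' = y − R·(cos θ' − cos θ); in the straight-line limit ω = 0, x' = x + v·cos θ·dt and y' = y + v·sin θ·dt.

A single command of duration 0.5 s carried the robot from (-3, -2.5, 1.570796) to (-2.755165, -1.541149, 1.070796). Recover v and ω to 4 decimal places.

Δθ = 1.070796 − 1.570796 = -0.500000
ω = Δθ/dt = -0.500000/0.5 = -1.0000
R = −Δy/(cos θ' − cos θ) = -2.0000
v = R·ω = -2.0000·-1.0000 = 2.0000

v = 2.0000, ω = -1.0000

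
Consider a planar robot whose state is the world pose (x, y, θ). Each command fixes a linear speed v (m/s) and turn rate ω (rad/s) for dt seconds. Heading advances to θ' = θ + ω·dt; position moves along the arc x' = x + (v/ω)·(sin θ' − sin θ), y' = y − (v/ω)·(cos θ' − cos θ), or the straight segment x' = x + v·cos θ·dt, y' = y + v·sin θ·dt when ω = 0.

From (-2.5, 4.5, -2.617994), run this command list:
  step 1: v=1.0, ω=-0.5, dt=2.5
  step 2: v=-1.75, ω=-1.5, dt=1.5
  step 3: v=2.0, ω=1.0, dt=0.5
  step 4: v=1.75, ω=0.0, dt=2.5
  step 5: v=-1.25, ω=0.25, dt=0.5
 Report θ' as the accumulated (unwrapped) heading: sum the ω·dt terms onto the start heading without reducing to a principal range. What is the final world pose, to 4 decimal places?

step 1: θ'=-3.8680 (R=-2.0000) → pose (-4.8284, 4.7369, -3.8680)
step 2: θ'=-6.1180 (R=1.1667) → pose (-5.4114, 2.7140, -6.1180)
step 3: θ'=-5.6180 (R=2.0000) → pose (-4.5059, 3.1131, -5.6180)
step 4: θ'=-5.6180 (straight) → pose (-1.0636, 5.8134, -5.6180)
step 5: θ'=-5.4930 (R=-5.0000) → pose (-1.5300, 5.3980, -5.4930)

(-1.5300, 5.3980, -5.4930)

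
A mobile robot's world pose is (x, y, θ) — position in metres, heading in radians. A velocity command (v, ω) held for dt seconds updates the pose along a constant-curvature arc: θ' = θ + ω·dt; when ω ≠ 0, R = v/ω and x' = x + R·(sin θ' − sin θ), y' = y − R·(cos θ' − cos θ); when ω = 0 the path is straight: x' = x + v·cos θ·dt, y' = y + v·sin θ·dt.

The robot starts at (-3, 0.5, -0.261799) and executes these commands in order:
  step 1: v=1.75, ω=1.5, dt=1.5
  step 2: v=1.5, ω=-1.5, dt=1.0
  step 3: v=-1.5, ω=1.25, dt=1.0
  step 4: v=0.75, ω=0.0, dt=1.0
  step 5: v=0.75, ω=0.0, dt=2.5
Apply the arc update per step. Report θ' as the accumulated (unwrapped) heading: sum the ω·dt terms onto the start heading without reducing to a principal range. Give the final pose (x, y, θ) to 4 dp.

step 1: θ'=1.9882 (R=1.1667) → pose (-1.6315, 2.0999, 1.9882)
step 2: θ'=0.4882 (R=-1.0000) → pose (-1.1864, 3.3884, 0.4882)
step 3: θ'=1.7382 (R=-1.2000) → pose (-1.8068, 2.1287, 1.7382)
step 4: θ'=1.7382 (straight) → pose (-1.9318, 2.8682, 1.7382)
step 5: θ'=1.7382 (straight) → pose (-2.2442, 4.7170, 1.7382)

(-2.2442, 4.7170, 1.7382)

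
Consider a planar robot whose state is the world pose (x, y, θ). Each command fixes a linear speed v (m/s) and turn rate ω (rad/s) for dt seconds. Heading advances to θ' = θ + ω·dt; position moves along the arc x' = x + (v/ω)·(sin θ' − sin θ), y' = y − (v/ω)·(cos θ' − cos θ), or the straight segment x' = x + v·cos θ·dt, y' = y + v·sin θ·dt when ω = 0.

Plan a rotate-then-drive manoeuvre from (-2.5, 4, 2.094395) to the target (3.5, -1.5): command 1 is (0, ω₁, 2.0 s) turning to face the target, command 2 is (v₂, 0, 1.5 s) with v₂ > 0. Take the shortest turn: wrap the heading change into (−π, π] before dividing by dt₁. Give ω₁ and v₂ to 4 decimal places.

ω₁ = -1.4182, v₂ = 5.4263

heading to target = atan2(-1.5−4, 3.5−-2.5) = -0.7419
Δθ = wrap(-0.7419 − 2.0944) = -2.8363; ω₁ = Δθ/dt₁ = -1.4182
distance = √((3.5−-2.5)² + (-1.5−4)²) = 8.1394; v₂ = distance/dt₂ = 5.4263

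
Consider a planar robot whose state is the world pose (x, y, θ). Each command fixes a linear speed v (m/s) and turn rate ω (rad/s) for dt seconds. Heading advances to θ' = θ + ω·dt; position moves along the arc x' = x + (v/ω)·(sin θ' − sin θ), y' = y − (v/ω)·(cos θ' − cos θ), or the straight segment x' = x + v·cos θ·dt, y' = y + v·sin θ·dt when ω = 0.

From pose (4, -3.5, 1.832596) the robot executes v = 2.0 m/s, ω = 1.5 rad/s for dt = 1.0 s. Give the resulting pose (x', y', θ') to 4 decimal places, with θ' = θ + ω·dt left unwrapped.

(2.4590, -2.5360, 3.3326)

θ' = 1.8326 + 1.5·1.0 = 3.3326
R = v/ω = 2.0/1.5 = 1.3333
x' = 4 + 1.3333·(sin 3.3326 − sin 1.8326) = 2.4590
y' = -3.5 − 1.3333·(cos 3.3326 − cos 1.8326) = -2.5360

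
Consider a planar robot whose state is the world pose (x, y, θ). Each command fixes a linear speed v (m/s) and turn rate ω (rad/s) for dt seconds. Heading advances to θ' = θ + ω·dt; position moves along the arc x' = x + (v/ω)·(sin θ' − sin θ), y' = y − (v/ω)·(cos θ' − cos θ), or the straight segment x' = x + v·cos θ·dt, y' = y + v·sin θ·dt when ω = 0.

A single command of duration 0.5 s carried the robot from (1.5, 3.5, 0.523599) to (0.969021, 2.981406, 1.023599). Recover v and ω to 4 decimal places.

Δθ = 1.023599 − 0.523599 = 0.500000
ω = Δθ/dt = 0.500000/0.5 = 1.0000
R = Δx/(sin θ' − sin θ) = -1.5000
v = R·ω = -1.5000·1.0000 = -1.5000

v = -1.5000, ω = 1.0000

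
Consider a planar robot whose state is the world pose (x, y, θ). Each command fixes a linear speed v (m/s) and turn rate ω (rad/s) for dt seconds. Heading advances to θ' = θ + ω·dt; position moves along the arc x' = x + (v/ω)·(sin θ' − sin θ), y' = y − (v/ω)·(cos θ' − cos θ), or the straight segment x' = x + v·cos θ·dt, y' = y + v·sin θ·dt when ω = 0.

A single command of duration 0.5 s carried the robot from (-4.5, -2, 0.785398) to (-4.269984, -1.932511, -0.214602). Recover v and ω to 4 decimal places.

v = 0.5000, ω = -2.0000

Δθ = -0.214602 − 0.785398 = -1.000000
ω = Δθ/dt = -1.000000/0.5 = -2.0000
R = Δx/(sin θ' − sin θ) = -0.2500
v = R·ω = -0.2500·-2.0000 = 0.5000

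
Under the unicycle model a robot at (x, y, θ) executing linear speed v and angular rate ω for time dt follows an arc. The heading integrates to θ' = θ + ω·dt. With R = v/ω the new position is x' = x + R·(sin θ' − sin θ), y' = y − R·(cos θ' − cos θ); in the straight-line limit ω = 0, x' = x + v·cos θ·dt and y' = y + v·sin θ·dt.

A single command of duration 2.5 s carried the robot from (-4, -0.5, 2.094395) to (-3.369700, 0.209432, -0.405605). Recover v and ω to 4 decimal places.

v = 0.5000, ω = -1.0000

Δθ = -0.405605 − 2.094395 = -2.500000
ω = Δθ/dt = -2.500000/2.5 = -1.0000
R = −Δy/(cos θ' − cos θ) = -0.5000
v = R·ω = -0.5000·-1.0000 = 0.5000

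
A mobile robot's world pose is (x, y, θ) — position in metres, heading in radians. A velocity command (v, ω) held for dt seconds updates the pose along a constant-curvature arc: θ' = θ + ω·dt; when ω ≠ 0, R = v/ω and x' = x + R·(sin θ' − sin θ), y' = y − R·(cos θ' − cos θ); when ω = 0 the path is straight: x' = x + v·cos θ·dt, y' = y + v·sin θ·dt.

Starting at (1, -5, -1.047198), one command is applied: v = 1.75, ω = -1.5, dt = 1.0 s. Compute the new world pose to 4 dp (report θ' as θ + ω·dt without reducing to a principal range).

θ' = -1.0472 + -1.5·1.0 = -2.5472
R = v/ω = 1.75/-1.5 = -1.1667
x' = 1 + -1.1667·(sin -2.5472 − sin -1.0472) = 0.6430
y' = -5 − -1.1667·(cos -2.5472 − cos -1.0472) = -6.5499

(0.6430, -6.5499, -2.5472)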